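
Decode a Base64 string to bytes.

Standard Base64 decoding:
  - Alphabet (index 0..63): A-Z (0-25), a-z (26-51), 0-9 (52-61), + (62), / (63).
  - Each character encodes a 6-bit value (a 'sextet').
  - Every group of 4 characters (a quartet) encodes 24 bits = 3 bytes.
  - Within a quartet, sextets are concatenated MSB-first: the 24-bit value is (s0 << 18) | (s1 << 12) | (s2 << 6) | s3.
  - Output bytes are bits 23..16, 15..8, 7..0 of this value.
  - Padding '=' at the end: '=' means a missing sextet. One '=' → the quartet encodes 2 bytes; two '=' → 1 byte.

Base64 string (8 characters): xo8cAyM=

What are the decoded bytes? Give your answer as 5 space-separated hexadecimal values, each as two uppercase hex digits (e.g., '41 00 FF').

Answer: C6 8F 1C 03 23

Derivation:
After char 0 ('x'=49): chars_in_quartet=1 acc=0x31 bytes_emitted=0
After char 1 ('o'=40): chars_in_quartet=2 acc=0xC68 bytes_emitted=0
After char 2 ('8'=60): chars_in_quartet=3 acc=0x31A3C bytes_emitted=0
After char 3 ('c'=28): chars_in_quartet=4 acc=0xC68F1C -> emit C6 8F 1C, reset; bytes_emitted=3
After char 4 ('A'=0): chars_in_quartet=1 acc=0x0 bytes_emitted=3
After char 5 ('y'=50): chars_in_quartet=2 acc=0x32 bytes_emitted=3
After char 6 ('M'=12): chars_in_quartet=3 acc=0xC8C bytes_emitted=3
Padding '=': partial quartet acc=0xC8C -> emit 03 23; bytes_emitted=5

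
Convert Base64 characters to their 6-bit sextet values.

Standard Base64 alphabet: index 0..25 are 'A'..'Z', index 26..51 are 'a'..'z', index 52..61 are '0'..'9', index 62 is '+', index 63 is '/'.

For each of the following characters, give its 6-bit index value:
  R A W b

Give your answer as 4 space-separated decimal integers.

Answer: 17 0 22 27

Derivation:
'R': A..Z range, ord('R') − ord('A') = 17
'A': A..Z range, ord('A') − ord('A') = 0
'W': A..Z range, ord('W') − ord('A') = 22
'b': a..z range, 26 + ord('b') − ord('a') = 27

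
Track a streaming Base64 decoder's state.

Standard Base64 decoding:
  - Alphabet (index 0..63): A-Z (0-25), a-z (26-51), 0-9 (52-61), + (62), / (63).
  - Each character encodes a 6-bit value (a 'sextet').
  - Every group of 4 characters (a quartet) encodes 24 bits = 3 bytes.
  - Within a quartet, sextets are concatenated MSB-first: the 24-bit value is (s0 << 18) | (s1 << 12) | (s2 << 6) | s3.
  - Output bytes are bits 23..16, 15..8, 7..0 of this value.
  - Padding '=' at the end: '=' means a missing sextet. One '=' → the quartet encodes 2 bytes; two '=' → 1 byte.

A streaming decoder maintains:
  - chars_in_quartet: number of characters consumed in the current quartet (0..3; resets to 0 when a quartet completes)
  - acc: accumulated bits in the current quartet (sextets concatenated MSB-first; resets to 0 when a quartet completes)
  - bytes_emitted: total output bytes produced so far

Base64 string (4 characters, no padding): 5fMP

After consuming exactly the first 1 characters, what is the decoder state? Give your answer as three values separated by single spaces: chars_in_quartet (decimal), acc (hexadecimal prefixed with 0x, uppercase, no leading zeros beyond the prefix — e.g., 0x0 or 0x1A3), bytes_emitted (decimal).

After char 0 ('5'=57): chars_in_quartet=1 acc=0x39 bytes_emitted=0

Answer: 1 0x39 0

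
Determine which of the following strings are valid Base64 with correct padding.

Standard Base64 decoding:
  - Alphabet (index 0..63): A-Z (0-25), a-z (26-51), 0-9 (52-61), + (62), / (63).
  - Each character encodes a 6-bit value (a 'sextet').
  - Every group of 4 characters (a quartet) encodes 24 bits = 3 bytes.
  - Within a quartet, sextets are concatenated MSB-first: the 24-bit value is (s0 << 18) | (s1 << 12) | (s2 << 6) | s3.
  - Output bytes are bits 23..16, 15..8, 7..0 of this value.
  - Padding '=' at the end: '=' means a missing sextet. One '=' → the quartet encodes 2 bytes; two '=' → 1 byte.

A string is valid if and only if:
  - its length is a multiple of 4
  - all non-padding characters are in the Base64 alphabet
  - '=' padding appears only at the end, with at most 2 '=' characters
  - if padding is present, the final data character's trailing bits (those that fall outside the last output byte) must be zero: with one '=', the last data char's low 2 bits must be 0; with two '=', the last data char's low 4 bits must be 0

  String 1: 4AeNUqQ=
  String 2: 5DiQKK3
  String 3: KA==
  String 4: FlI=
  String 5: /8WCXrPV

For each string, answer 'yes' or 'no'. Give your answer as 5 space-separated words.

String 1: '4AeNUqQ=' → valid
String 2: '5DiQKK3' → invalid (len=7 not mult of 4)
String 3: 'KA==' → valid
String 4: 'FlI=' → valid
String 5: '/8WCXrPV' → valid

Answer: yes no yes yes yes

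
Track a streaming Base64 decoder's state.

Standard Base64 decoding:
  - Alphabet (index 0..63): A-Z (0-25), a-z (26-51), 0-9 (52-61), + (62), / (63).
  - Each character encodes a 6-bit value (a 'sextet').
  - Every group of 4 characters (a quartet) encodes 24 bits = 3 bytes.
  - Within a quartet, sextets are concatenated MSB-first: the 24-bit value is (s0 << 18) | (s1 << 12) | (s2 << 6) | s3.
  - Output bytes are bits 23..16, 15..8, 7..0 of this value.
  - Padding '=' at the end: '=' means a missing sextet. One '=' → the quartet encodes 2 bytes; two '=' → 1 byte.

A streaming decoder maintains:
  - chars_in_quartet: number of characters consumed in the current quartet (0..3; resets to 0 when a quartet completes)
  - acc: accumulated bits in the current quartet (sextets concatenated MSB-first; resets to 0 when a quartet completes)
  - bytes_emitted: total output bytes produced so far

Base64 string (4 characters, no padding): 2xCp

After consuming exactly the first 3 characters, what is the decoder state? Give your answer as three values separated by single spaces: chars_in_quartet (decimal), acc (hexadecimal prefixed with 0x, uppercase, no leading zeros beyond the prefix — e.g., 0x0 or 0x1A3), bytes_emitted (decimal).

After char 0 ('2'=54): chars_in_quartet=1 acc=0x36 bytes_emitted=0
After char 1 ('x'=49): chars_in_quartet=2 acc=0xDB1 bytes_emitted=0
After char 2 ('C'=2): chars_in_quartet=3 acc=0x36C42 bytes_emitted=0

Answer: 3 0x36C42 0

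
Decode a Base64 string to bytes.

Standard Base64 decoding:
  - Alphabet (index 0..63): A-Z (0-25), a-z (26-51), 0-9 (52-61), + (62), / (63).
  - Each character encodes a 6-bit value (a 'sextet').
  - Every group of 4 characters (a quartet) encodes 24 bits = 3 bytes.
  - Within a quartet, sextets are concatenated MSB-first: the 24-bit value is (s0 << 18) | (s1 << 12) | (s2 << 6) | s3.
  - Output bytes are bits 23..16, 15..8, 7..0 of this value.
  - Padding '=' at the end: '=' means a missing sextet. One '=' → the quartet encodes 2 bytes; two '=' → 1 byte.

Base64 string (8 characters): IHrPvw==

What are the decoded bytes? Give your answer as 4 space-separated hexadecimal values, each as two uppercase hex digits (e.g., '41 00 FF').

After char 0 ('I'=8): chars_in_quartet=1 acc=0x8 bytes_emitted=0
After char 1 ('H'=7): chars_in_quartet=2 acc=0x207 bytes_emitted=0
After char 2 ('r'=43): chars_in_quartet=3 acc=0x81EB bytes_emitted=0
After char 3 ('P'=15): chars_in_quartet=4 acc=0x207ACF -> emit 20 7A CF, reset; bytes_emitted=3
After char 4 ('v'=47): chars_in_quartet=1 acc=0x2F bytes_emitted=3
After char 5 ('w'=48): chars_in_quartet=2 acc=0xBF0 bytes_emitted=3
Padding '==': partial quartet acc=0xBF0 -> emit BF; bytes_emitted=4

Answer: 20 7A CF BF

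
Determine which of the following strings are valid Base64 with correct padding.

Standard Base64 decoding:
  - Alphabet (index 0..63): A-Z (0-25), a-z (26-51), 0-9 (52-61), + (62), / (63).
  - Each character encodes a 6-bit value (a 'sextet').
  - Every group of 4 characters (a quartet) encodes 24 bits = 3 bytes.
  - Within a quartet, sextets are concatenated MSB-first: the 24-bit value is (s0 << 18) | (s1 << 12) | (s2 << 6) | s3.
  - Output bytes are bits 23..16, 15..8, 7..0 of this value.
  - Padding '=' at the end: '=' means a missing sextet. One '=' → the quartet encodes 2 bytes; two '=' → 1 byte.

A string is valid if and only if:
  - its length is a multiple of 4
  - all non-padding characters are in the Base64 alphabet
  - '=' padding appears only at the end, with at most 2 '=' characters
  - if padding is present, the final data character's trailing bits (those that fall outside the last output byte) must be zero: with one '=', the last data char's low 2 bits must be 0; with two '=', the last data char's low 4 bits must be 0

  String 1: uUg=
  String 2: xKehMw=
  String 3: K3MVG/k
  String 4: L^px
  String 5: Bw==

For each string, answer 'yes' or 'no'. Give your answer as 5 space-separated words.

String 1: 'uUg=' → valid
String 2: 'xKehMw=' → invalid (len=7 not mult of 4)
String 3: 'K3MVG/k' → invalid (len=7 not mult of 4)
String 4: 'L^px' → invalid (bad char(s): ['^'])
String 5: 'Bw==' → valid

Answer: yes no no no yes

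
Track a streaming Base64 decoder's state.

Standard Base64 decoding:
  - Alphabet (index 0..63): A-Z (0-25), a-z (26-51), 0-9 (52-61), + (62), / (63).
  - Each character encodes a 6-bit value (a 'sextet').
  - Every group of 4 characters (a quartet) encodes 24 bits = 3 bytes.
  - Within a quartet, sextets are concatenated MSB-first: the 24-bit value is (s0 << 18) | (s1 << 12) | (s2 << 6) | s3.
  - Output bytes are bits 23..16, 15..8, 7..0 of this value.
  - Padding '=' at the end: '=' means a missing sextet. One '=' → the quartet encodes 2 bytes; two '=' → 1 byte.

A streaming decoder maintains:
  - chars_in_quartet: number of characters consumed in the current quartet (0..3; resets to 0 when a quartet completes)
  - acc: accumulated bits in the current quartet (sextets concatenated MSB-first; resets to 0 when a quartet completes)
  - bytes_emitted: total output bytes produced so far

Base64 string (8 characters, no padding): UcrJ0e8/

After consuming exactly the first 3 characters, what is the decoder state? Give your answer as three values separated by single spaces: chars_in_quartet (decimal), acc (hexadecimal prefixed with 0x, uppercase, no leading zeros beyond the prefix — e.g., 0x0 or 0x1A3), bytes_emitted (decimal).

Answer: 3 0x1472B 0

Derivation:
After char 0 ('U'=20): chars_in_quartet=1 acc=0x14 bytes_emitted=0
After char 1 ('c'=28): chars_in_quartet=2 acc=0x51C bytes_emitted=0
After char 2 ('r'=43): chars_in_quartet=3 acc=0x1472B bytes_emitted=0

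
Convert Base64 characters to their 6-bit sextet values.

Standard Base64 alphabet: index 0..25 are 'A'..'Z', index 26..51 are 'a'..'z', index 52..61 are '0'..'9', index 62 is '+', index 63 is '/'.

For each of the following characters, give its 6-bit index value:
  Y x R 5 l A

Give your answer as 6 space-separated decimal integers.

'Y': A..Z range, ord('Y') − ord('A') = 24
'x': a..z range, 26 + ord('x') − ord('a') = 49
'R': A..Z range, ord('R') − ord('A') = 17
'5': 0..9 range, 52 + ord('5') − ord('0') = 57
'l': a..z range, 26 + ord('l') − ord('a') = 37
'A': A..Z range, ord('A') − ord('A') = 0

Answer: 24 49 17 57 37 0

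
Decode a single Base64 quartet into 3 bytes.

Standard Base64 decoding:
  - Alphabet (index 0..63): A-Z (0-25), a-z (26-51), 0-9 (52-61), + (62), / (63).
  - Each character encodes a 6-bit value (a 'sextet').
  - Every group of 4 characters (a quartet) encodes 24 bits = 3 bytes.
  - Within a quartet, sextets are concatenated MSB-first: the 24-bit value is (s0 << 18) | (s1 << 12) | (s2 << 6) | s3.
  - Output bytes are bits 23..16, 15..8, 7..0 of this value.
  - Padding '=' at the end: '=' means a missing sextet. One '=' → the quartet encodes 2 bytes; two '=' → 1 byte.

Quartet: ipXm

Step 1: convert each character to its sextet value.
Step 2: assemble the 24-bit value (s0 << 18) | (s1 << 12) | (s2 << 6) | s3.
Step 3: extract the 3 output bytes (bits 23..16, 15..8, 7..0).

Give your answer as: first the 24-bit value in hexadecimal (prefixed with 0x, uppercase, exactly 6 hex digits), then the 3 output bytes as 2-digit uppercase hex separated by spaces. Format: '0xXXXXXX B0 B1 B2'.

Answer: 0x8A95E6 8A 95 E6

Derivation:
Sextets: i=34, p=41, X=23, m=38
24-bit: (34<<18) | (41<<12) | (23<<6) | 38
      = 0x880000 | 0x029000 | 0x0005C0 | 0x000026
      = 0x8A95E6
Bytes: (v>>16)&0xFF=8A, (v>>8)&0xFF=95, v&0xFF=E6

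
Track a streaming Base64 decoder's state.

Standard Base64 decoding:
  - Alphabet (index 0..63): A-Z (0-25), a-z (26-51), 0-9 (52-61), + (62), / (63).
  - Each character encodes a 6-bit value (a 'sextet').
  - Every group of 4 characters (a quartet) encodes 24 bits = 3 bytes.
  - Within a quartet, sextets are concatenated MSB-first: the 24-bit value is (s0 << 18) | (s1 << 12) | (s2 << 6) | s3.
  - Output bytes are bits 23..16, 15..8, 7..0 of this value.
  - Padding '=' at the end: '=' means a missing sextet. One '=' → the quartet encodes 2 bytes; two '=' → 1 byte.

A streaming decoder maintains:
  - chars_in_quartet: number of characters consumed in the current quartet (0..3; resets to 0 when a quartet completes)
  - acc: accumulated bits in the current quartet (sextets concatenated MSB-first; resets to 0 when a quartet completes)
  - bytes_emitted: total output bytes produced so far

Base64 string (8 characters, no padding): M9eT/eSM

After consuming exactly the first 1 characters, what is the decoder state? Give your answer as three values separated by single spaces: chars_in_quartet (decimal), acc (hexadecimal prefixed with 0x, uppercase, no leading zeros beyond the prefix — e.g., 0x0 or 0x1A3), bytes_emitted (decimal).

After char 0 ('M'=12): chars_in_quartet=1 acc=0xC bytes_emitted=0

Answer: 1 0xC 0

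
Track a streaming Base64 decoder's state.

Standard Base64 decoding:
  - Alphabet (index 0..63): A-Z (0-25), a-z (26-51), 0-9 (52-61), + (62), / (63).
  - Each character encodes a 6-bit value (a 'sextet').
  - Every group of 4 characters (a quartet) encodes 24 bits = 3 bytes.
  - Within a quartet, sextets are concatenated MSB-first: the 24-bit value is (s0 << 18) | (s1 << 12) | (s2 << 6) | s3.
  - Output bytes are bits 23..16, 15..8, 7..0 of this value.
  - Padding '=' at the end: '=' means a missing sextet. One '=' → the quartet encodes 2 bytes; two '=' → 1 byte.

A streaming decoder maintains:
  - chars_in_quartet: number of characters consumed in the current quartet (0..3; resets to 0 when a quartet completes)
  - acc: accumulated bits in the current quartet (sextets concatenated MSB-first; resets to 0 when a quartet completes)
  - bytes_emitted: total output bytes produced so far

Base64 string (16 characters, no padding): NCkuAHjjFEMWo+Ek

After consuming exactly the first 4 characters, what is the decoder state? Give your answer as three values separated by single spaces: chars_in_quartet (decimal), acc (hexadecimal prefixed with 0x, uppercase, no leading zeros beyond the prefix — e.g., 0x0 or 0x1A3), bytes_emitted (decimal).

Answer: 0 0x0 3

Derivation:
After char 0 ('N'=13): chars_in_quartet=1 acc=0xD bytes_emitted=0
After char 1 ('C'=2): chars_in_quartet=2 acc=0x342 bytes_emitted=0
After char 2 ('k'=36): chars_in_quartet=3 acc=0xD0A4 bytes_emitted=0
After char 3 ('u'=46): chars_in_quartet=4 acc=0x34292E -> emit 34 29 2E, reset; bytes_emitted=3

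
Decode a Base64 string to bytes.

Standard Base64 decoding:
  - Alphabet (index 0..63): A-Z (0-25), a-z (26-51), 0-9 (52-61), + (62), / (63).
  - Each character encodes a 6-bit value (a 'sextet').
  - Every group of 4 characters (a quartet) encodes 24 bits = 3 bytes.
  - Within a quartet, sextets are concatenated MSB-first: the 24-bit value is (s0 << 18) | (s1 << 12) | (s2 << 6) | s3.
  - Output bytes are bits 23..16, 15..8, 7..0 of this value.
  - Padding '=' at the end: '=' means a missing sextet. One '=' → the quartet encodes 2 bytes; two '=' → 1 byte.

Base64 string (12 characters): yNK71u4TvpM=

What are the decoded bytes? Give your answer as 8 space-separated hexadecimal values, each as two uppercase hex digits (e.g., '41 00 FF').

After char 0 ('y'=50): chars_in_quartet=1 acc=0x32 bytes_emitted=0
After char 1 ('N'=13): chars_in_quartet=2 acc=0xC8D bytes_emitted=0
After char 2 ('K'=10): chars_in_quartet=3 acc=0x3234A bytes_emitted=0
After char 3 ('7'=59): chars_in_quartet=4 acc=0xC8D2BB -> emit C8 D2 BB, reset; bytes_emitted=3
After char 4 ('1'=53): chars_in_quartet=1 acc=0x35 bytes_emitted=3
After char 5 ('u'=46): chars_in_quartet=2 acc=0xD6E bytes_emitted=3
After char 6 ('4'=56): chars_in_quartet=3 acc=0x35BB8 bytes_emitted=3
After char 7 ('T'=19): chars_in_quartet=4 acc=0xD6EE13 -> emit D6 EE 13, reset; bytes_emitted=6
After char 8 ('v'=47): chars_in_quartet=1 acc=0x2F bytes_emitted=6
After char 9 ('p'=41): chars_in_quartet=2 acc=0xBE9 bytes_emitted=6
After char 10 ('M'=12): chars_in_quartet=3 acc=0x2FA4C bytes_emitted=6
Padding '=': partial quartet acc=0x2FA4C -> emit BE 93; bytes_emitted=8

Answer: C8 D2 BB D6 EE 13 BE 93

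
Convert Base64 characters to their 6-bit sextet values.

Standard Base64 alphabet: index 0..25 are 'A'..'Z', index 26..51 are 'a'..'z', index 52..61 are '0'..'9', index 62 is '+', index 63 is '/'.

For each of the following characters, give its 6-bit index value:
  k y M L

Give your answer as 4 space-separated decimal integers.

Answer: 36 50 12 11

Derivation:
'k': a..z range, 26 + ord('k') − ord('a') = 36
'y': a..z range, 26 + ord('y') − ord('a') = 50
'M': A..Z range, ord('M') − ord('A') = 12
'L': A..Z range, ord('L') − ord('A') = 11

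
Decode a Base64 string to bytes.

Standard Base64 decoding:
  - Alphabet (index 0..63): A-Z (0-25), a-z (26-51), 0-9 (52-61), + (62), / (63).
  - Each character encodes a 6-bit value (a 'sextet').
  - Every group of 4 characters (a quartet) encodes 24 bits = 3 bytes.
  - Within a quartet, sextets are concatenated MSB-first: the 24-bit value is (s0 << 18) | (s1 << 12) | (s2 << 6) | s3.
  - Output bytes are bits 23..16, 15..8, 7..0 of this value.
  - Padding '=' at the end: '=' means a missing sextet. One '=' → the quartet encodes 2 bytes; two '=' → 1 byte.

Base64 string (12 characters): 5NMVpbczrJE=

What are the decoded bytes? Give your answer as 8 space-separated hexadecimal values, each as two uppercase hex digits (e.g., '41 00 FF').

After char 0 ('5'=57): chars_in_quartet=1 acc=0x39 bytes_emitted=0
After char 1 ('N'=13): chars_in_quartet=2 acc=0xE4D bytes_emitted=0
After char 2 ('M'=12): chars_in_quartet=3 acc=0x3934C bytes_emitted=0
After char 3 ('V'=21): chars_in_quartet=4 acc=0xE4D315 -> emit E4 D3 15, reset; bytes_emitted=3
After char 4 ('p'=41): chars_in_quartet=1 acc=0x29 bytes_emitted=3
After char 5 ('b'=27): chars_in_quartet=2 acc=0xA5B bytes_emitted=3
After char 6 ('c'=28): chars_in_quartet=3 acc=0x296DC bytes_emitted=3
After char 7 ('z'=51): chars_in_quartet=4 acc=0xA5B733 -> emit A5 B7 33, reset; bytes_emitted=6
After char 8 ('r'=43): chars_in_quartet=1 acc=0x2B bytes_emitted=6
After char 9 ('J'=9): chars_in_quartet=2 acc=0xAC9 bytes_emitted=6
After char 10 ('E'=4): chars_in_quartet=3 acc=0x2B244 bytes_emitted=6
Padding '=': partial quartet acc=0x2B244 -> emit AC 91; bytes_emitted=8

Answer: E4 D3 15 A5 B7 33 AC 91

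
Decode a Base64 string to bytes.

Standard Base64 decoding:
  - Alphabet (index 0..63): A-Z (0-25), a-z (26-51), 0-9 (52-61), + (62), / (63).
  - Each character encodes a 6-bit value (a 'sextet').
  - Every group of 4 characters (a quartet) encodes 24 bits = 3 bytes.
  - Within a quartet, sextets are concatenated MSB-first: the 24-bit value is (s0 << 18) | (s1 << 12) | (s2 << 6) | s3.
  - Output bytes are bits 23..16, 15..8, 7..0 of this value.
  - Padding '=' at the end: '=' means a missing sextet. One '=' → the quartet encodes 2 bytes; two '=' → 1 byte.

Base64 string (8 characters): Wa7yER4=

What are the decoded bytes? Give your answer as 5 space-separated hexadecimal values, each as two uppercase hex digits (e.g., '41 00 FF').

After char 0 ('W'=22): chars_in_quartet=1 acc=0x16 bytes_emitted=0
After char 1 ('a'=26): chars_in_quartet=2 acc=0x59A bytes_emitted=0
After char 2 ('7'=59): chars_in_quartet=3 acc=0x166BB bytes_emitted=0
After char 3 ('y'=50): chars_in_quartet=4 acc=0x59AEF2 -> emit 59 AE F2, reset; bytes_emitted=3
After char 4 ('E'=4): chars_in_quartet=1 acc=0x4 bytes_emitted=3
After char 5 ('R'=17): chars_in_quartet=2 acc=0x111 bytes_emitted=3
After char 6 ('4'=56): chars_in_quartet=3 acc=0x4478 bytes_emitted=3
Padding '=': partial quartet acc=0x4478 -> emit 11 1E; bytes_emitted=5

Answer: 59 AE F2 11 1E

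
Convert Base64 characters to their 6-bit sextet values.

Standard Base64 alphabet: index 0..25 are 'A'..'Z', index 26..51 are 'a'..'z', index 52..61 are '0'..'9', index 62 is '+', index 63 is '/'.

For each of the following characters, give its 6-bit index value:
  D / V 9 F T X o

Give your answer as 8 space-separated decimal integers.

'D': A..Z range, ord('D') − ord('A') = 3
'/': index 63
'V': A..Z range, ord('V') − ord('A') = 21
'9': 0..9 range, 52 + ord('9') − ord('0') = 61
'F': A..Z range, ord('F') − ord('A') = 5
'T': A..Z range, ord('T') − ord('A') = 19
'X': A..Z range, ord('X') − ord('A') = 23
'o': a..z range, 26 + ord('o') − ord('a') = 40

Answer: 3 63 21 61 5 19 23 40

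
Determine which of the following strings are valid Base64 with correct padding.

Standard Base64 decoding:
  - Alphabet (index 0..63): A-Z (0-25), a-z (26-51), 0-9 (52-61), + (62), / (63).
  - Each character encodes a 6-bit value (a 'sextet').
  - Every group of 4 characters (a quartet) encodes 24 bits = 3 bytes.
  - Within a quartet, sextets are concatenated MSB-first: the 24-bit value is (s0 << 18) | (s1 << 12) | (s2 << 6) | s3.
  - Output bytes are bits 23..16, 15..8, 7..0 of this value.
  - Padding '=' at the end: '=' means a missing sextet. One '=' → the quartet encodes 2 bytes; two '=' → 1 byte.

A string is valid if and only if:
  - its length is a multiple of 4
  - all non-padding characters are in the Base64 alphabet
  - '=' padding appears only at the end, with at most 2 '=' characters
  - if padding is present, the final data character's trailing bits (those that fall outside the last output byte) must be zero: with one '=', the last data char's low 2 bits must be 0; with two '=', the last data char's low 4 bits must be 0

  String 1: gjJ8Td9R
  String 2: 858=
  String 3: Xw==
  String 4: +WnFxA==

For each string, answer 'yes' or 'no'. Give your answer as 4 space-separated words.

String 1: 'gjJ8Td9R' → valid
String 2: '858=' → valid
String 3: 'Xw==' → valid
String 4: '+WnFxA==' → valid

Answer: yes yes yes yes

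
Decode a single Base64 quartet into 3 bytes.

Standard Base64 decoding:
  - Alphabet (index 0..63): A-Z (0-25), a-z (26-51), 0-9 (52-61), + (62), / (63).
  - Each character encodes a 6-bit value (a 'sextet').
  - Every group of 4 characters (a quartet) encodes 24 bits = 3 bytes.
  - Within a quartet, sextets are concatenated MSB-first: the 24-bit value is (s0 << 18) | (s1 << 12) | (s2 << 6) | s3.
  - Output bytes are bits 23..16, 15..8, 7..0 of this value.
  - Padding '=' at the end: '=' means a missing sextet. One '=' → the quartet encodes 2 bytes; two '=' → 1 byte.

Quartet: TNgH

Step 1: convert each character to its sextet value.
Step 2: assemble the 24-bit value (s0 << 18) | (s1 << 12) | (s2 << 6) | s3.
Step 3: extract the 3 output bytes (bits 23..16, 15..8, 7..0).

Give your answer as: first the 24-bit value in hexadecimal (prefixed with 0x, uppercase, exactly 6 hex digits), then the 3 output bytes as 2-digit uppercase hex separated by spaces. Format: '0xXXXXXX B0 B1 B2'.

Sextets: T=19, N=13, g=32, H=7
24-bit: (19<<18) | (13<<12) | (32<<6) | 7
      = 0x4C0000 | 0x00D000 | 0x000800 | 0x000007
      = 0x4CD807
Bytes: (v>>16)&0xFF=4C, (v>>8)&0xFF=D8, v&0xFF=07

Answer: 0x4CD807 4C D8 07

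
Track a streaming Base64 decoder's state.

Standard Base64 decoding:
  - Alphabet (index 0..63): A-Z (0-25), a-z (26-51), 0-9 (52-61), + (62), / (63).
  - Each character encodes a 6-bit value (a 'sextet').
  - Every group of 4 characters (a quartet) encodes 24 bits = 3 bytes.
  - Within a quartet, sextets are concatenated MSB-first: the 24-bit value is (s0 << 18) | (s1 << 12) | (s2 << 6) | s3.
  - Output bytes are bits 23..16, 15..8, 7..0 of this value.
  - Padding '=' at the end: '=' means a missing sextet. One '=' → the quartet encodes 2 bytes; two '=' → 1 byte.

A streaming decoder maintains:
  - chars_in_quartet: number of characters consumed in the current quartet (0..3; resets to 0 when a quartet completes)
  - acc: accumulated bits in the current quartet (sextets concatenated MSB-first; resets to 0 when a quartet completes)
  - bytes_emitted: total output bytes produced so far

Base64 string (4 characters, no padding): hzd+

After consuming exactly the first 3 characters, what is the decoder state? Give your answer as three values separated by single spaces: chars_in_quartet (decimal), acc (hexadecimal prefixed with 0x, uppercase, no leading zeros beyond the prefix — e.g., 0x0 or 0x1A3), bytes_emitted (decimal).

Answer: 3 0x21CDD 0

Derivation:
After char 0 ('h'=33): chars_in_quartet=1 acc=0x21 bytes_emitted=0
After char 1 ('z'=51): chars_in_quartet=2 acc=0x873 bytes_emitted=0
After char 2 ('d'=29): chars_in_quartet=3 acc=0x21CDD bytes_emitted=0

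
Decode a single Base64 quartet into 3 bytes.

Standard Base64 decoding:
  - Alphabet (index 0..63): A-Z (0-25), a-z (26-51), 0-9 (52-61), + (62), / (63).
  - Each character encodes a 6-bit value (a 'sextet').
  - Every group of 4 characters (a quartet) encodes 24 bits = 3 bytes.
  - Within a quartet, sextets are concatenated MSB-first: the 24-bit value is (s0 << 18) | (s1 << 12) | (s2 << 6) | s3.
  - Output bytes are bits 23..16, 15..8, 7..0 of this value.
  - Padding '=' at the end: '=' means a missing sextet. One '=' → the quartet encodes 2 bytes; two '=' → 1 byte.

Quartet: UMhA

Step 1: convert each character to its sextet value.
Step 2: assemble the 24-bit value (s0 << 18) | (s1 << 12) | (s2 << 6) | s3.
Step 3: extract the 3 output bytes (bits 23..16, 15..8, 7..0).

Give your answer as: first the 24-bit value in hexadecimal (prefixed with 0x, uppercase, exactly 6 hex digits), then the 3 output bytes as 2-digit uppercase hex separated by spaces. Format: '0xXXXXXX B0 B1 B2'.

Sextets: U=20, M=12, h=33, A=0
24-bit: (20<<18) | (12<<12) | (33<<6) | 0
      = 0x500000 | 0x00C000 | 0x000840 | 0x000000
      = 0x50C840
Bytes: (v>>16)&0xFF=50, (v>>8)&0xFF=C8, v&0xFF=40

Answer: 0x50C840 50 C8 40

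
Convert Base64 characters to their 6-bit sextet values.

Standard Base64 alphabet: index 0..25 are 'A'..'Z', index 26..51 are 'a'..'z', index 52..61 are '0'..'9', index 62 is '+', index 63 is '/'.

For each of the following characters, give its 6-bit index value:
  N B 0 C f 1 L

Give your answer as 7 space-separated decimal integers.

Answer: 13 1 52 2 31 53 11

Derivation:
'N': A..Z range, ord('N') − ord('A') = 13
'B': A..Z range, ord('B') − ord('A') = 1
'0': 0..9 range, 52 + ord('0') − ord('0') = 52
'C': A..Z range, ord('C') − ord('A') = 2
'f': a..z range, 26 + ord('f') − ord('a') = 31
'1': 0..9 range, 52 + ord('1') − ord('0') = 53
'L': A..Z range, ord('L') − ord('A') = 11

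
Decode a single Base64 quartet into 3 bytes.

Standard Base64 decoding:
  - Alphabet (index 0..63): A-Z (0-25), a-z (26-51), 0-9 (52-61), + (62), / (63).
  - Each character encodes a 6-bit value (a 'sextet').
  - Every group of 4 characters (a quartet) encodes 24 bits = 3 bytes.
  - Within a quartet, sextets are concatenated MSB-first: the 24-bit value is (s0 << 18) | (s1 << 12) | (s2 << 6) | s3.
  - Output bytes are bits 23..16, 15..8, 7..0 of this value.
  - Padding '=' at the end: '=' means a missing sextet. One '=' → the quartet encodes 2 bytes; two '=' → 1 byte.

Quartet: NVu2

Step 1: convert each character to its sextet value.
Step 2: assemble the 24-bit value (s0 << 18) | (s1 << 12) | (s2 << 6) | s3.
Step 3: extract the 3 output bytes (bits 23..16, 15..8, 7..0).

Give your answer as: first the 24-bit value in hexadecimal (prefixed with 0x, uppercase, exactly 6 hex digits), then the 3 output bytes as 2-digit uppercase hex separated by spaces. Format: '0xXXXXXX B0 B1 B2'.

Answer: 0x355BB6 35 5B B6

Derivation:
Sextets: N=13, V=21, u=46, 2=54
24-bit: (13<<18) | (21<<12) | (46<<6) | 54
      = 0x340000 | 0x015000 | 0x000B80 | 0x000036
      = 0x355BB6
Bytes: (v>>16)&0xFF=35, (v>>8)&0xFF=5B, v&0xFF=B6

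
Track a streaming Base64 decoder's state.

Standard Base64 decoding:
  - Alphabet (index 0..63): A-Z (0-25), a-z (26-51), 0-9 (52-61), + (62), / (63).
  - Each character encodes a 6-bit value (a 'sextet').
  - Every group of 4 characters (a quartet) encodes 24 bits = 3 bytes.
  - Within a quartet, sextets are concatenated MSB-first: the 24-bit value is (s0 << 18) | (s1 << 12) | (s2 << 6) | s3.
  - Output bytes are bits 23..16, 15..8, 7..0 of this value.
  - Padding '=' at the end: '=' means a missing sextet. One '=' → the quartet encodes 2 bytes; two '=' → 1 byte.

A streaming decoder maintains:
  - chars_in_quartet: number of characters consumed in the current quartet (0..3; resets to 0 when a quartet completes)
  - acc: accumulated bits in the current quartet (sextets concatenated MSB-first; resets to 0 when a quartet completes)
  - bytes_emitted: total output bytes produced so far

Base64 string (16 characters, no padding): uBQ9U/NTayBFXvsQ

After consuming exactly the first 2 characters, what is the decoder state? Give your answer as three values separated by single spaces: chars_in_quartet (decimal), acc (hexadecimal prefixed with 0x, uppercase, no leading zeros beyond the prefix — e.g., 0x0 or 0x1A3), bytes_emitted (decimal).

After char 0 ('u'=46): chars_in_quartet=1 acc=0x2E bytes_emitted=0
After char 1 ('B'=1): chars_in_quartet=2 acc=0xB81 bytes_emitted=0

Answer: 2 0xB81 0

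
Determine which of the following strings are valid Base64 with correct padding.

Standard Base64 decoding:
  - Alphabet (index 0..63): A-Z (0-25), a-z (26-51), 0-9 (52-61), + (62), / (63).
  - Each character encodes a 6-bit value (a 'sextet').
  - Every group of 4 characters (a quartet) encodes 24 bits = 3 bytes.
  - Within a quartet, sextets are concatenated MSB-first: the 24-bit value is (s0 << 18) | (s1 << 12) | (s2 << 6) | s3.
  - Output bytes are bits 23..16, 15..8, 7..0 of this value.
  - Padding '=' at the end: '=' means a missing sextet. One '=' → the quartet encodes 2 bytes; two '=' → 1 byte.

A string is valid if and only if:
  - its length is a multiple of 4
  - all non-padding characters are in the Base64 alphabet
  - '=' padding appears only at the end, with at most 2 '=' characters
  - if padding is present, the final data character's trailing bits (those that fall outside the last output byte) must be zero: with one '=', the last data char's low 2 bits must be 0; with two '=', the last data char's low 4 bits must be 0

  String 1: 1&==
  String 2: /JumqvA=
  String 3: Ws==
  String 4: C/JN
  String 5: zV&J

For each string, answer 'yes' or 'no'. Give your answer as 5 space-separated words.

Answer: no yes no yes no

Derivation:
String 1: '1&==' → invalid (bad char(s): ['&'])
String 2: '/JumqvA=' → valid
String 3: 'Ws==' → invalid (bad trailing bits)
String 4: 'C/JN' → valid
String 5: 'zV&J' → invalid (bad char(s): ['&'])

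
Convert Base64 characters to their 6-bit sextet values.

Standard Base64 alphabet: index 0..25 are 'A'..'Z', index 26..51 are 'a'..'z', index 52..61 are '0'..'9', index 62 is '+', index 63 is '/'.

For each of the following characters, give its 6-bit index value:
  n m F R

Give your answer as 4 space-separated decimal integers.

'n': a..z range, 26 + ord('n') − ord('a') = 39
'm': a..z range, 26 + ord('m') − ord('a') = 38
'F': A..Z range, ord('F') − ord('A') = 5
'R': A..Z range, ord('R') − ord('A') = 17

Answer: 39 38 5 17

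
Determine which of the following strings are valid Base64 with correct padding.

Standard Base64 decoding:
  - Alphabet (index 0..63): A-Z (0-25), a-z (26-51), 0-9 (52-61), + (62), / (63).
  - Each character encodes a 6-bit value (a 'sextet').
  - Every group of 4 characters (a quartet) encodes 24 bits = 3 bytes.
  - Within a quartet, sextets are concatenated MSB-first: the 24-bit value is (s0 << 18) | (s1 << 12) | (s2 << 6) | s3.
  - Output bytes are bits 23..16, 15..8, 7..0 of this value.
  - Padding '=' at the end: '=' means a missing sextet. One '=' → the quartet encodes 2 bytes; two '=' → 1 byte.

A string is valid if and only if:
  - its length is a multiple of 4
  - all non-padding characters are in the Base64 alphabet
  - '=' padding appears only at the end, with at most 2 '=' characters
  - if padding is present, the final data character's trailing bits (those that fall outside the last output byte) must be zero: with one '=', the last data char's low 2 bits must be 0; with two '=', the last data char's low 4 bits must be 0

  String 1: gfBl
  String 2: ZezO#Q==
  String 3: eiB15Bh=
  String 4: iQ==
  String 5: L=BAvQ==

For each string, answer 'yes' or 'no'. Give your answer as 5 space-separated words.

Answer: yes no no yes no

Derivation:
String 1: 'gfBl' → valid
String 2: 'ZezO#Q==' → invalid (bad char(s): ['#'])
String 3: 'eiB15Bh=' → invalid (bad trailing bits)
String 4: 'iQ==' → valid
String 5: 'L=BAvQ==' → invalid (bad char(s): ['=']; '=' in middle)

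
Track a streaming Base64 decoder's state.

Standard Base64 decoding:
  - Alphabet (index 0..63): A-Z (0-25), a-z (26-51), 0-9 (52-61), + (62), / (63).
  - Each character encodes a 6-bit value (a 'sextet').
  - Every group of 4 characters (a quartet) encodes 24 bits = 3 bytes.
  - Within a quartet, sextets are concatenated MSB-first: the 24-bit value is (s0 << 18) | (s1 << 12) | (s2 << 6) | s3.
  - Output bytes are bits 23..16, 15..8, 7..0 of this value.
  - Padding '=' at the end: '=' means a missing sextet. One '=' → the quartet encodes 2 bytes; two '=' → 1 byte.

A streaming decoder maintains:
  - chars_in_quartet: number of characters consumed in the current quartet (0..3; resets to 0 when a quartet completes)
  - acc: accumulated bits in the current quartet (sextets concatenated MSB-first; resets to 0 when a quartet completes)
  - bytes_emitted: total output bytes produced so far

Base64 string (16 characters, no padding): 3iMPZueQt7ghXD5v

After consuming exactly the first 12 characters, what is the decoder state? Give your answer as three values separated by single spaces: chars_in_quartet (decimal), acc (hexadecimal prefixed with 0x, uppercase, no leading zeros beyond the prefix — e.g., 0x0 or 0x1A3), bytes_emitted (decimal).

Answer: 0 0x0 9

Derivation:
After char 0 ('3'=55): chars_in_quartet=1 acc=0x37 bytes_emitted=0
After char 1 ('i'=34): chars_in_quartet=2 acc=0xDE2 bytes_emitted=0
After char 2 ('M'=12): chars_in_quartet=3 acc=0x3788C bytes_emitted=0
After char 3 ('P'=15): chars_in_quartet=4 acc=0xDE230F -> emit DE 23 0F, reset; bytes_emitted=3
After char 4 ('Z'=25): chars_in_quartet=1 acc=0x19 bytes_emitted=3
After char 5 ('u'=46): chars_in_quartet=2 acc=0x66E bytes_emitted=3
After char 6 ('e'=30): chars_in_quartet=3 acc=0x19B9E bytes_emitted=3
After char 7 ('Q'=16): chars_in_quartet=4 acc=0x66E790 -> emit 66 E7 90, reset; bytes_emitted=6
After char 8 ('t'=45): chars_in_quartet=1 acc=0x2D bytes_emitted=6
After char 9 ('7'=59): chars_in_quartet=2 acc=0xB7B bytes_emitted=6
After char 10 ('g'=32): chars_in_quartet=3 acc=0x2DEE0 bytes_emitted=6
After char 11 ('h'=33): chars_in_quartet=4 acc=0xB7B821 -> emit B7 B8 21, reset; bytes_emitted=9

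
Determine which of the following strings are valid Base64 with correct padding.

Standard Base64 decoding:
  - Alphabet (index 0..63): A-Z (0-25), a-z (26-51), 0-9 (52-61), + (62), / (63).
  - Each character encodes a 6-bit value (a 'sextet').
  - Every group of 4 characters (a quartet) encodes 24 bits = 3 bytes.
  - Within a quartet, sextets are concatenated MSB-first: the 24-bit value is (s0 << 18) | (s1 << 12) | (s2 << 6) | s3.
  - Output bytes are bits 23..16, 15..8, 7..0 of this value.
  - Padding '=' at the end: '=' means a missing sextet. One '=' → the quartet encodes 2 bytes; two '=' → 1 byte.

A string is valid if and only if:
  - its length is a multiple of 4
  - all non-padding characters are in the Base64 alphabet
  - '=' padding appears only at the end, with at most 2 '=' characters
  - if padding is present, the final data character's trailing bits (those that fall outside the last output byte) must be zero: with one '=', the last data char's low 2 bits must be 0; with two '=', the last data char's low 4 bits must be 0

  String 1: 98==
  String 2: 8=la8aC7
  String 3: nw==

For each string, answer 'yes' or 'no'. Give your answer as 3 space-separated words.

Answer: no no yes

Derivation:
String 1: '98==' → invalid (bad trailing bits)
String 2: '8=la8aC7' → invalid (bad char(s): ['=']; '=' in middle)
String 3: 'nw==' → valid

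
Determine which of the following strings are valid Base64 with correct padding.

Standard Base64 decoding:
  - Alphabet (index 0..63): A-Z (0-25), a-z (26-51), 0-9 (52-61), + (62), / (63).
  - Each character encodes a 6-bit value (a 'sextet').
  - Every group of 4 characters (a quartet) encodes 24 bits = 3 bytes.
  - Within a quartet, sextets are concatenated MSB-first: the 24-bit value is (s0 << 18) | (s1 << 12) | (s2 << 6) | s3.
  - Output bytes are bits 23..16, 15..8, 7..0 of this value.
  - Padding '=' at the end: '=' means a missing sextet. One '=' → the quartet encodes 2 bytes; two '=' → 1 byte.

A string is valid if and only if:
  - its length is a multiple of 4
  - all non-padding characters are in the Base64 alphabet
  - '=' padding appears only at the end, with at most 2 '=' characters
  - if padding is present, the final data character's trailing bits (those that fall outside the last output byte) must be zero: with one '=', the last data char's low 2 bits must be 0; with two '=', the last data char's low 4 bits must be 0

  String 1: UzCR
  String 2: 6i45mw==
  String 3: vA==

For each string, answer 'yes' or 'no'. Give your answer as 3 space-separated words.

String 1: 'UzCR' → valid
String 2: '6i45mw==' → valid
String 3: 'vA==' → valid

Answer: yes yes yes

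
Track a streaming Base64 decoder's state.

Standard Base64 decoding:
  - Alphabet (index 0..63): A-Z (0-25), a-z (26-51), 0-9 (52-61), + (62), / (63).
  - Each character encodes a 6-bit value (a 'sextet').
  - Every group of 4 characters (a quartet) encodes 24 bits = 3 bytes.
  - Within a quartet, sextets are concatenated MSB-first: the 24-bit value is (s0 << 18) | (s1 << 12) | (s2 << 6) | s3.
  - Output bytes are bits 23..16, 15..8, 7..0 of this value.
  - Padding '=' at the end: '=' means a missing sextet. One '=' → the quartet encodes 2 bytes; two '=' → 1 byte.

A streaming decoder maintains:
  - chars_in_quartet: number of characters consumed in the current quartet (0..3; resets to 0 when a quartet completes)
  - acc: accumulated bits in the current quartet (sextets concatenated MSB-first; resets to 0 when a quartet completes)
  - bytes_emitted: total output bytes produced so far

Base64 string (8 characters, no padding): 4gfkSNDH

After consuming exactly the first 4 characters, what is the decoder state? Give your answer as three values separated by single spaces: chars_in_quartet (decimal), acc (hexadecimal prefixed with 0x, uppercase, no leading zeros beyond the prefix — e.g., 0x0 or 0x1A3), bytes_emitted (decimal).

After char 0 ('4'=56): chars_in_quartet=1 acc=0x38 bytes_emitted=0
After char 1 ('g'=32): chars_in_quartet=2 acc=0xE20 bytes_emitted=0
After char 2 ('f'=31): chars_in_quartet=3 acc=0x3881F bytes_emitted=0
After char 3 ('k'=36): chars_in_quartet=4 acc=0xE207E4 -> emit E2 07 E4, reset; bytes_emitted=3

Answer: 0 0x0 3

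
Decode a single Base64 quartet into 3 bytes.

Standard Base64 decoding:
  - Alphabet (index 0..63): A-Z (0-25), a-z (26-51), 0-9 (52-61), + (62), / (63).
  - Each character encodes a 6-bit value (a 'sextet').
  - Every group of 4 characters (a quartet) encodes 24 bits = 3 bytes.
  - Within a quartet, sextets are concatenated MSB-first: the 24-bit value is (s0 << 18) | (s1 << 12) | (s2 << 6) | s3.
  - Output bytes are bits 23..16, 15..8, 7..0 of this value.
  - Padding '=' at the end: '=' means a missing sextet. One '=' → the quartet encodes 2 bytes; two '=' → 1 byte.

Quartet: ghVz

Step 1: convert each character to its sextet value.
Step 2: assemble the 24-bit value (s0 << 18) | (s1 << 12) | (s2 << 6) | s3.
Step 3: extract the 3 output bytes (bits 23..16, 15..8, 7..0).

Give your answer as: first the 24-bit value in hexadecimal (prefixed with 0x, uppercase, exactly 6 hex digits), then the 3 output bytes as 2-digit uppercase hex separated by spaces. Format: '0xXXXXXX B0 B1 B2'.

Sextets: g=32, h=33, V=21, z=51
24-bit: (32<<18) | (33<<12) | (21<<6) | 51
      = 0x800000 | 0x021000 | 0x000540 | 0x000033
      = 0x821573
Bytes: (v>>16)&0xFF=82, (v>>8)&0xFF=15, v&0xFF=73

Answer: 0x821573 82 15 73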